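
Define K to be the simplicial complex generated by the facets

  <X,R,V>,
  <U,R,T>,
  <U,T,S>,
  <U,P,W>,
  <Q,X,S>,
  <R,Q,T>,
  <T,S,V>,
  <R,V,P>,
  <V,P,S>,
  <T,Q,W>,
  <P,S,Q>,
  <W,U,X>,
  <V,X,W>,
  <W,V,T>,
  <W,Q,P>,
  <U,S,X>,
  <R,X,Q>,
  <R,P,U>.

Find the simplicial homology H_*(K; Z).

We work with the vertex ordering P < Q < R < S < T < U < V < W < X. The simplices of K, each written with vertices in increasing order, are:

  0-simplices (9): P, Q, R, S, T, U, V, W, X
  1-simplices (27): PQ, PR, PS, PU, PV, PW, QR, QS, QT, QW, QX, RT, RU, RV, RX, ST, SU, SV, SX, TU, TV, TW, UW, UX, VW, VX, WX
  2-simplices (18): PQS, PQW, PRU, PRV, PSV, PUW, QRT, QRX, QSX, QTW, RTU, RVX, STU, STV, SUX, TVW, UWX, VWX

Hence C_0 ≅ Z^9, C_1 ≅ Z^27, C_2 ≅ Z^18.

Boundary ∂_1: C_1 → C_0 is given by ∂[p,q] = [q] − [p].
The resulting 9×27 matrix has rank 8, and its Smith normal form has invariant factors (1,1,1,1,1,1,1,1).

The boundary map ∂_2: C_2 → C_1 sends each 2-simplex [p,q,r] to [q,r] − [p,r] + [p,q]. For instance
  ∂PQW = QW − PW + PQ,
  ∂QSX = SX − QX + QS.
The resulting 27×18 matrix has rank 17, and its Smith normal form has invariant factors (1,1,1,1,1,1,1,1,1,1,1,1,1,1,1,1,1).

From H_k ≅ ker(∂_k) / im(∂_{k+1}) we obtain:

  H_0: rank C_0 − rank ∂_1 = 9 − 8 = 1, and the invariant factors of ∂_1 are all 1, so H_0 = Z.
  H_1: rank ker ∂_1 − rank ∂_2 = (27 − 8) − 17 = 2, and the invariant factors of ∂_2 are all 1, so H_1 = Z^2.
  H_2: rank ker ∂_2 − rank ∂_3 = (18 − 17) − 0 = 1, and there is no ∂_3, so H_2 = Z.

H_0 = Z,  H_1 = Z^2,  H_2 = Z.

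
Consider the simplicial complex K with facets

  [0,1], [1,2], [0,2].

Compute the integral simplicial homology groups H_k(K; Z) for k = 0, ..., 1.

Take the total order 0 < 1 < 2 on the vertex set. Then K (dimension 1) consists of the simplices:

  0-simplices (3): [0], [1], [2]
  1-simplices (3): [0,1], [0,2], [1,2]

giving chain groups C_0 ≅ Z^3, C_1 ≅ Z^3.

∂_1: C_1 → C_0 maps an edge to its endpoints' difference, ∂[p,q] = q − p.
This gives a 3×3 integer matrix of rank 2; reducing to Smith normal form yields diagonal entries (1,1).

Computing H_k = (kernel of ∂_k) / (image of ∂_{k+1}):

  H_0: rank C_0 − rank ∂_1 = 3 − 2 = 1, and the invariant factors of ∂_1 are all 1, so H_0 = Z.
  H_1: rank ker ∂_1 − rank ∂_2 = (3 − 2) − 0 = 1, and there is no ∂_2, so H_1 = Z.

As a check, the Euler characteristic is 3 − 3 = 0, which agrees with 1 − 1 = 0.
(K is a triangulation of the circle S^1.)

H_0 ≅ Z,  H_1 ≅ Z.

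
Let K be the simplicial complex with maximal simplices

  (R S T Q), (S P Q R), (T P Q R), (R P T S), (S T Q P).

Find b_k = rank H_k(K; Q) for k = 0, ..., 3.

K has 5 vertices, 10 edges, 10 triangles, 5 3-simplices.
rank ∂_0 = 0, rank ∂_1 = 4 ⇒ b_0 = 5 − 0 − 4 = 1; all invariant factors of ∂_1 are 1 so no torsion. So H_0 = Z.
rank ∂_1 = 4, rank ∂_2 = 6 ⇒ b_1 = 10 − 4 − 6 = 0; all invariant factors of ∂_2 are 1 so no torsion. So H_1 = 0.
rank ∂_2 = 6, rank ∂_3 = 4 ⇒ b_2 = 10 − 6 − 4 = 0; all invariant factors of ∂_3 are 1 so no torsion. So H_2 = 0.
rank ∂_3 = 4, rank ∂_4 = 0 ⇒ b_3 = 5 − 4 − 0 = 1. So H_3 = Z.

b_0 = 1, b_1 = 0, b_2 = 0, b_3 = 1.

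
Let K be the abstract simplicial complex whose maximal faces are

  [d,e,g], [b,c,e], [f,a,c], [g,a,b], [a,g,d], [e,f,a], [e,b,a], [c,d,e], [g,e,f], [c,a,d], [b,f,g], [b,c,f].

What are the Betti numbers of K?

Take the total order a < b < c < d < e < f < g on the vertex set. Then K (dimension 2) consists of the simplices:

  0-simplices (7): a, b, c, d, e, f, g
  1-simplices (18): ab, ac, ad, ae, af, ag, bc, be, bf, bg, cd, ce, cf, de, dg, ef, eg, fg
  2-simplices (12): abe, abg, acd, acf, adg, aef, bce, bcf, bfg, cde, deg, efg

giving chain groups C_0 ≅ Z^7, C_1 ≅ Z^18, C_2 ≅ Z^12.

Boundary ∂_1: C_1 → C_0 sends each edge [p,q] (with p < q) to q − p. For instance
  ∂ac = c − a.
This gives a 7×18 integer matrix of rank 6; reducing to Smith normal form yields diagonal entries (1,1,1,1,1,1).

Boundary ∂_2: C_2 → C_1 acts by ∂[p,q,r] = [q,r] − [p,r] + [p,q]. For instance
  ∂abg = bg − ag + ab,
  ∂acf = cf − af + ac.
As a 18×12 matrix over Z this has rank 12, with invariant factors (1,1,1,1,1,1,1,1,1,1,1,2).

Now H_k = ker ∂_k / im ∂_{k+1}, so:

  H_0: rank C_0 − rank ∂_1 = 7 − 6 = 1, and the invariant factors of ∂_1 are all 1, so H_0 = Z.
  H_1: rank ker ∂_1 − rank ∂_2 = (18 − 6) − 12 = 0, and ∂_2 has invariant factor 2 > 1, so H_1 = Z/2.
  H_2: rank ker ∂_2 − rank ∂_3 = (12 − 12) − 0 = 0, and there is no ∂_3, so H_2 = 0.

(K is a triangulation of the real projective plane RP^2.)

Hence the Betti numbers are b_0 = 1, b_1 = 0, b_2 = 0.

b_0 = 1, b_1 = 0, b_2 = 0.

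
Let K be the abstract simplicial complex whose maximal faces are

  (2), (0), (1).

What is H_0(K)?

H_0 = Z^3.

Fix the vertex order 0 < 1 < 2 and write every simplex with vertices in increasing order. Then dim K = 0 and the simplices of K are:

  0-simplices (3): [0], [1], [2]

giving chain groups C_0 ≅ Z^3.

Now H_k = ker ∂_k / im ∂_{k+1}, so:

  H_0: rank C_0 − rank ∂_1 = 3 − 0 = 3, and there is no ∂_1, so H_0 = Z^3.

(K is a triangulation of a set of 3 points.)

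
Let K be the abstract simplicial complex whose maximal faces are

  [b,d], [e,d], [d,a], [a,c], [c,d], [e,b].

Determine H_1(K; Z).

We work with the vertex ordering a < b < c < d < e. The simplices of K, each written with vertices in increasing order, are:

  0-simplices (5): a, b, c, d, e
  1-simplices (6): ac, ad, bd, be, cd, de

Hence C_0 ≅ Z^5, C_1 ≅ Z^6.

Boundary ∂_1: C_1 → C_0 is given by ∂[p,q] = [q] − [p].
The 5×6 boundary matrix has rank 4 and Smith normal form diag(1,1,1,1).

From H_k ≅ ker(∂_k) / im(∂_{k+1}) we obtain:

  H_1: rank ker ∂_1 − rank ∂_2 = (6 − 4) − 0 = 2, and there is no ∂_2, so H_1 ≅ Z^2.

H_1 = Z^2.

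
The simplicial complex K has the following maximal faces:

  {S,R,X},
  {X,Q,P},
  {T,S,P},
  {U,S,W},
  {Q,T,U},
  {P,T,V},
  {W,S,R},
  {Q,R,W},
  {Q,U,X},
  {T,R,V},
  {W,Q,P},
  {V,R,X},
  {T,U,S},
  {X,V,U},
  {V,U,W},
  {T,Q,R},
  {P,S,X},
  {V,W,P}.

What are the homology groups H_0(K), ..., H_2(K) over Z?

H_0 ≅ Z,  H_1 ≅ Z^2,  H_2 ≅ Z.

Take the total order P < Q < R < S < T < U < V < W < X on the vertex set. Then K (dimension 2) consists of the simplices:

  0-simplices (9): P, Q, R, S, T, U, V, W, X
  1-simplices (27): PQ, PS, PT, PV, PW, PX, QR, QT, QU, QW, QX, RS, RT, RV, RW, RX, ST, SU, SW, SX, TU, TV, UV, UW, UX, VW, VX
  2-simplices (18): PQW, PQX, PST, PSX, PTV, PVW, QRT, QRW, QTU, QUX, RSW, RSX, RTV, RVX, STU, SUW, UVW, UVX

Hence C_0 ≅ Z^9, C_1 ≅ Z^27, C_2 ≅ Z^18.

Boundary ∂_1: C_1 → C_0 is given by ∂[p,q] = [q] − [p].
This gives a 9×27 integer matrix of rank 8; reducing to Smith normal form yields diagonal entries (1,1,1,1,1,1,1,1).

The boundary map ∂_2: C_2 → C_1 maps a triangle to the signed sum of its edges. For instance
  ∂PST = ST − PT + PS,
  ∂PQW = QW − PW + PQ.
As a 27×18 matrix over Z this has rank 17, with invariant factors (1,1,1,1,1,1,1,1,1,1,1,1,1,1,1,1,1).

Reading off H_k = ker ∂_k / im ∂_{k+1}:

  H_0: rank C_0 − rank ∂_1 = 9 − 8 = 1, and the invariant factors of ∂_1 are all 1, so H_0 = Z.
  H_1: rank ker ∂_1 − rank ∂_2 = (27 − 8) − 17 = 2, and the invariant factors of ∂_2 are all 1, so H_1 = Z^2.
  H_2: rank ker ∂_2 − rank ∂_3 = (18 − 17) − 0 = 1, and there is no ∂_3, so H_2 = Z.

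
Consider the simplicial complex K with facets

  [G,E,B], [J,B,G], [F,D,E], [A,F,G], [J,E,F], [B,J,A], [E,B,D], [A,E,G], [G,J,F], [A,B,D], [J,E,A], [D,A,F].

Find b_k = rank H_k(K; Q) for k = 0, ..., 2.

b_0 = 1, b_1 = 0, b_2 = 0.

Fix the vertex order A < B < D < E < F < G < J and write every simplex with vertices in increasing order. Then dim K = 2 and the simplices of K are:

  0-simplices (7): A, B, D, E, F, G, J
  1-simplices (18): AB, AD, AE, AF, AG, AJ, BD, BE, BG, BJ, DE, DF, EF, EG, EJ, FG, FJ, GJ
  2-simplices (12): ABD, ABJ, ADF, AEG, AEJ, AFG, BDE, BEG, BGJ, DEF, EFJ, FGJ

so the chain groups are C_0 ≅ Z^7, C_1 ≅ Z^18, C_2 ≅ Z^12.

Boundary ∂_1: C_1 → C_0 maps an edge to its endpoints' difference, ∂[p,q] = q − p.
This gives a 7×18 integer matrix of rank 6; reducing to Smith normal form yields diagonal entries (1,1,1,1,1,1).

Boundary ∂_2: C_2 → C_1 acts by ∂[p,q,r] = [q,r] − [p,r] + [p,q]. For instance
  ∂AFG = FG − AG + AF,
  ∂BGJ = GJ − BJ + BG.
This gives a 18×12 integer matrix of rank 12; reducing to Smith normal form yields diagonal entries (1,1,1,1,1,1,1,1,1,1,1,2).

From H_k ≅ ker(∂_k) / im(∂_{k+1}) we obtain:

  H_0: rank C_0 − rank ∂_1 = 7 − 6 = 1, and the invariant factors of ∂_1 are all 1, so H_0 ≅ Z.
  H_1: rank ker ∂_1 − rank ∂_2 = (18 − 6) − 12 = 0, and ∂_2 has invariant factor 2 > 1, so H_1 ≅ Z_2.
  H_2: rank ker ∂_2 − rank ∂_3 = (12 − 12) − 0 = 0, and there is no ∂_3, so H_2 ≅ 0.

Hence the Betti numbers are b_0 = 1, b_1 = 0, b_2 = 0.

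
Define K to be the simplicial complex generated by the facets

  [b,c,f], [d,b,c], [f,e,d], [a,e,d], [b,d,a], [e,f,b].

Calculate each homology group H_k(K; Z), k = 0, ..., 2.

H_0 ≅ Z,  H_1 ≅ Z,  H_2 = 0.

Fix the vertex order a < b < c < d < e < f and write every simplex with vertices in increasing order. Then dim K = 2 and the simplices of K are:

  0-simplices (6): a, b, c, d, e, f
  1-simplices (12): ab, ad, ae, bc, bd, be, bf, cd, cf, de, df, ef
  2-simplices (6): abd, ade, bcd, bcf, bef, def

Hence C_0 ≅ Z^6, C_1 ≅ Z^12, C_2 ≅ Z^6.

∂_1: C_1 → C_0 is given by ∂[p,q] = [q] − [p].
The 6×12 boundary matrix has rank 5 and Smith normal form diag(1,1,1,1,1).

∂_2: C_2 → C_1 sends each 2-simplex [p,q,r] to [q,r] − [p,r] + [p,q]. For instance
  ∂def = ef − df + de,
  ∂bcf = cf − bf + bc.
This gives a 12×6 integer matrix of rank 6; reducing to Smith normal form yields diagonal entries (1,1,1,1,1,1).

Computing H_k = (kernel of ∂_k) / (image of ∂_{k+1}):

  H_0: rank C_0 − rank ∂_1 = 6 − 5 = 1, and the invariant factors of ∂_1 are all 1, so H_0 = Z.
  H_1: rank ker ∂_1 − rank ∂_2 = (12 − 5) − 6 = 1, and the invariant factors of ∂_2 are all 1, so H_1 = Z.
  H_2: rank ker ∂_2 − rank ∂_3 = (6 − 6) − 0 = 0, and there is no ∂_3, so H_2 = 0.

As a check, the Euler characteristic is 6 − 12 + 6 = 0, which agrees with 1 − 1 + 0 = 0.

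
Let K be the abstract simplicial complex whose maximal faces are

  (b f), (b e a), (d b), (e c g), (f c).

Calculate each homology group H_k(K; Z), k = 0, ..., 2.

We work with the vertex ordering a < b < c < d < e < f < g. The simplices of K, each written with vertices in increasing order, are:

  0-simplices (7): a, b, c, d, e, f, g
  1-simplices (9): ab, ae, bd, be, bf, ce, cf, cg, eg
  2-simplices (2): abe, ceg

so the chain groups are C_0 ≅ Z^7, C_1 ≅ Z^9, C_2 ≅ Z^2.

Boundary ∂_1: C_1 → C_0 sends each edge [p,q] (with p < q) to q − p. For instance
  ∂eg = g − e.
The resulting 7×9 matrix has rank 6, and its Smith normal form has invariant factors (1,1,1,1,1,1).

Boundary ∂_2: C_2 → C_1 sends each 2-simplex [p,q,r] to [q,r] − [p,r] + [p,q]. For instance
  ∂abe = be − ae + ab,
  ∂ceg = eg − cg + ce.
The 9×2 boundary matrix has rank 2 and Smith normal form diag(1,1).

Computing H_k = (kernel of ∂_k) / (image of ∂_{k+1}):

  H_0: rank C_0 − rank ∂_1 = 7 − 6 = 1, and the invariant factors of ∂_1 are all 1, so H_0 ≅ Z.
  H_1: rank ker ∂_1 − rank ∂_2 = (9 − 6) − 2 = 1, and the invariant factors of ∂_2 are all 1, so H_1 ≅ Z.
  H_2: rank ker ∂_2 − rank ∂_3 = (2 − 2) − 0 = 0, and there is no ∂_3, so H_2 ≅ 0.

H_0 ≅ Z,  H_1 ≅ Z,  H_2 = 0.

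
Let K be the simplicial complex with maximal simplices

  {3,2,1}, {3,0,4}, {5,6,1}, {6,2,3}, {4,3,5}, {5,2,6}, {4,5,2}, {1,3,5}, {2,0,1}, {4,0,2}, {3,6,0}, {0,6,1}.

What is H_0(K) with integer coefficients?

H_0 ≅ Z.

K has 7 vertices, 18 edges, 12 triangles.
rank ∂_0 = 0, rank ∂_1 = 6 ⇒ b_0 = 7 − 0 − 6 = 1; all invariant factors of ∂_1 are 1 so no torsion. So H_0 = Z.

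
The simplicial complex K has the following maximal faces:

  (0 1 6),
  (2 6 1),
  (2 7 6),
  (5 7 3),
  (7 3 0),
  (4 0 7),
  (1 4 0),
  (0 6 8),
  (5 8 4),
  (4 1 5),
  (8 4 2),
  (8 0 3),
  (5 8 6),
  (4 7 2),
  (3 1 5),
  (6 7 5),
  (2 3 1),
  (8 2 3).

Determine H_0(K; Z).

Fix the vertex order 0 < 1 < 2 < 3 < 4 < 5 < 6 < 7 < 8 and write every simplex with vertices in increasing order. Then dim K = 2 and the simplices of K are:

  0-simplices (9): [0], [1], [2], [3], [4], [5], [6], [7], [8]
  1-simplices (27): (27 of them)
  2-simplices (18): [0,1,4], [0,1,6], [0,3,7], [0,3,8], [0,4,7], [0,6,8], [1,2,3], [1,2,6], [1,3,5], [1,4,5], [2,3,8], [2,4,7], [2,4,8], [2,6,7], [3,5,7], [4,5,8], [5,6,7], [5,6,8]

Hence C_0 ≅ Z^9, C_1 ≅ Z^27, C_2 ≅ Z^18.

∂_1: C_1 → C_0 maps an edge to its endpoints' difference, ∂[p,q] = q − p. For instance
  ∂[1,3] = [3] − [1].
The resulting 9×27 matrix has rank 8, and its Smith normal form has invariant factors (1,1,1,1,1,1,1,1).

The boundary map ∂_2: C_2 → C_1 maps a triangle to the signed sum of its edges. For instance
  ∂[1,4,5] = [4,5] − [1,5] + [1,4],
  ∂[0,1,6] = [1,6] − [0,6] + [0,1].
The 27×18 boundary matrix has rank 17 and Smith normal form diag(1,1,1,1,1,1,1,1,1,1,1,1,1,1,1,1,1).

Computing H_k = (kernel of ∂_k) / (image of ∂_{k+1}):

  H_0: rank C_0 − rank ∂_1 = 9 − 8 = 1, and the invariant factors of ∂_1 are all 1, so H_0 = Z.

H_0 ≅ Z.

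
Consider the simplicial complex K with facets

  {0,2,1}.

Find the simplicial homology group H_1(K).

Take the total order 0 < 1 < 2 on the vertex set. Then K (dimension 2) consists of the simplices:

  0-simplices (3): [0], [1], [2]
  1-simplices (3): [0,1], [0,2], [1,2]
  2-simplices (1): [0,1,2]

giving chain groups C_0 ≅ Z^3, C_1 ≅ Z^3, C_2 ≅ Z^1.

The boundary map ∂_1: C_1 → C_0 sends each edge [p,q] (with p < q) to q − p.
The 3×3 boundary matrix has rank 2 and Smith normal form diag(1,1).

The boundary map ∂_2: C_2 → C_1 sends each 2-simplex [p,q,r] to [q,r] − [p,r] + [p,q]. For instance
  ∂[0,1,2] = [1,2] − [0,2] + [0,1].
The resulting 3×1 matrix has rank 1, and its Smith normal form has invariant factors (1).

Computing H_k = (kernel of ∂_k) / (image of ∂_{k+1}):

  H_1: rank ker ∂_1 − rank ∂_2 = (3 − 2) − 1 = 0, and the invariant factors of ∂_2 are all 1, so H_1 = 0.

H_1 ≅ 0.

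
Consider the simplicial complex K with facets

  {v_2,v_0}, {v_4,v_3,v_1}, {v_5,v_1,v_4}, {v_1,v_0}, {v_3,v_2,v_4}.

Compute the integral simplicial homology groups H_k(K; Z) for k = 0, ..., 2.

Take the total order v_0 < v_1 < v_2 < v_3 < v_4 < v_5 on the vertex set. Then K (dimension 2) consists of the simplices:

  0-simplices (6): [v_0], [v_1], [v_2], [v_3], [v_4], [v_5]
  1-simplices (9): [v_0,v_1], [v_0,v_2], [v_1,v_3], [v_1,v_4], [v_1,v_5], [v_2,v_3], [v_2,v_4], [v_3,v_4], [v_4,v_5]
  2-simplices (3): [v_1,v_3,v_4], [v_1,v_4,v_5], [v_2,v_3,v_4]

so the chain groups are C_0 ≅ Z^6, C_1 ≅ Z^9, C_2 ≅ Z^3.

The boundary map ∂_1: C_1 → C_0 maps an edge to its endpoints' difference, ∂[p,q] = q − p. For instance
  ∂[v_1,v_3] = [v_3] − [v_1].
As a 6×9 matrix over Z this has rank 5, with invariant factors (1,1,1,1,1).

∂_2: C_2 → C_1 maps a triangle to the signed sum of its edges. For instance
  ∂[v_1,v_4,v_5] = [v_4,v_5] − [v_1,v_5] + [v_1,v_4],
  ∂[v_1,v_3,v_4] = [v_3,v_4] − [v_1,v_4] + [v_1,v_3].
The 9×3 boundary matrix has rank 3 and Smith normal form diag(1,1,1).

From H_k ≅ ker(∂_k) / im(∂_{k+1}) we obtain:

  H_0: rank C_0 − rank ∂_1 = 6 − 5 = 1, and the invariant factors of ∂_1 are all 1, so H_0 = Z.
  H_1: rank ker ∂_1 − rank ∂_2 = (9 − 5) − 3 = 1, and the invariant factors of ∂_2 are all 1, so H_1 = Z.
  H_2: rank ker ∂_2 − rank ∂_3 = (3 − 3) − 0 = 0, and there is no ∂_3, so H_2 = 0.

H_0 = Z,  H_1 = Z,  H_2 = 0.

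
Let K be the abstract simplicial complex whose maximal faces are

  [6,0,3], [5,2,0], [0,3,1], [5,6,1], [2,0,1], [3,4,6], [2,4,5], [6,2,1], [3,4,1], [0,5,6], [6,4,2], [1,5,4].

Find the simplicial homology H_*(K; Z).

Take the total order 0 < 1 < 2 < 3 < 4 < 5 < 6 on the vertex set. Then K (dimension 2) consists of the simplices:

  0-simplices (7): [0], [1], [2], [3], [4], [5], [6]
  1-simplices (18): [0,1], [0,2], [0,3], [0,5], [0,6], [1,2], [1,3], [1,4], [1,5], [1,6], [2,4], [2,5], [2,6], [3,4], [3,6], [4,5], [4,6], [5,6]
  2-simplices (12): [0,1,2], [0,1,3], [0,2,5], [0,3,6], [0,5,6], [1,2,6], [1,3,4], [1,4,5], [1,5,6], [2,4,5], [2,4,6], [3,4,6]

giving chain groups C_0 ≅ Z^7, C_1 ≅ Z^18, C_2 ≅ Z^12.

∂_1: C_1 → C_0 sends each edge [p,q] (with p < q) to q − p. For instance
  ∂[0,2] = [2] − [0].
This gives a 7×18 integer matrix of rank 6; reducing to Smith normal form yields diagonal entries (1,1,1,1,1,1).

Boundary ∂_2: C_2 → C_1 maps a triangle to the signed sum of its edges. For instance
  ∂[0,5,6] = [5,6] − [0,6] + [0,5],
  ∂[1,3,4] = [3,4] − [1,4] + [1,3].
The 18×12 boundary matrix has rank 12 and Smith normal form diag(1,1,1,1,1,1,1,1,1,1,1,2).

From H_k ≅ ker(∂_k) / im(∂_{k+1}) we obtain:

  H_0: rank C_0 − rank ∂_1 = 7 − 6 = 1, and the invariant factors of ∂_1 are all 1, so H_0 = Z.
  H_1: rank ker ∂_1 − rank ∂_2 = (18 − 6) − 12 = 0, and ∂_2 has invariant factor 2 > 1, so H_1 = Z/2.
  H_2: rank ker ∂_2 − rank ∂_3 = (12 − 12) − 0 = 0, and there is no ∂_3, so H_2 = 0.

(K is a triangulation of the real projective plane RP^2.)

H_0 = Z,  H_1 = Z/2,  H_2 = 0.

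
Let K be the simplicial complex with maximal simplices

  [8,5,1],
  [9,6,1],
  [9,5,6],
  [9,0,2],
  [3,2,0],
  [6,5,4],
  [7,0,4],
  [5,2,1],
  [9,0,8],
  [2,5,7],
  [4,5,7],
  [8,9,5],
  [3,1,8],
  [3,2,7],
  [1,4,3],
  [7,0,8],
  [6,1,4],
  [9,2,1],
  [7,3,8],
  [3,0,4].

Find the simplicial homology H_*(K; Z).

Take the total order 0 < 1 < 2 < 3 < 4 < 5 < 6 < 7 < 8 < 9 on the vertex set. Then K (dimension 2) consists of the simplices:

  0-simplices (10): [0], [1], [2], [3], [4], [5], [6], [7], [8], [9]
  1-simplices (30): (30 of them)
  2-simplices (20): (20 of them)

so the chain groups are C_0 ≅ Z^10, C_1 ≅ Z^30, C_2 ≅ Z^20.

The boundary map ∂_1: C_1 → C_0 maps an edge to its endpoints' difference, ∂[p,q] = q − p.
This gives a 10×30 integer matrix of rank 9; reducing to Smith normal form yields diagonal entries (1,1,1,1,1,1,1,1,1).

Boundary ∂_2: C_2 → C_1 acts by ∂[p,q,r] = [q,r] − [p,r] + [p,q]. For instance
  ∂[0,3,4] = [3,4] − [0,4] + [0,3],
  ∂[1,3,8] = [3,8] − [1,8] + [1,3].
The resulting 30×20 matrix has rank 20, and its Smith normal form has invariant factors (1,1,1,1,1,1,1,1,1,1,1,1,1,1,1,1,1,1,1,2).

Reading off H_k = ker ∂_k / im ∂_{k+1}:

  H_0: rank C_0 − rank ∂_1 = 10 − 9 = 1, and the invariant factors of ∂_1 are all 1, so H_0 = Z.
  H_1: rank ker ∂_1 − rank ∂_2 = (30 − 9) − 20 = 1, and ∂_2 has invariant factor 2 > 1, so H_1 = Z ⊕ Z/2.
  H_2: rank ker ∂_2 − rank ∂_3 = (20 − 20) − 0 = 0, and there is no ∂_3, so H_2 = 0.

H_0 ≅ Z,  H_1 ≅ Z ⊕ Z/2,  H_2 = 0.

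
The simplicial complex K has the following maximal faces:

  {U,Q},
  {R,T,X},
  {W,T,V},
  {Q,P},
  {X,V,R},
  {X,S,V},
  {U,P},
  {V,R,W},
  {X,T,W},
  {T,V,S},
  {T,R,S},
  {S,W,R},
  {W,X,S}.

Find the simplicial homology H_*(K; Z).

H_0 ≅ Z^2,  H_1 ≅ Z ⊕ Z/2Z,  H_2 = 0.

We work with the vertex ordering P < Q < R < S < T < U < V < W < X. The simplices of K, each written with vertices in increasing order, are:

  0-simplices (9): P, Q, R, S, T, U, V, W, X
  1-simplices (18): PQ, PU, QU, RS, RT, RV, RW, RX, ST, SV, SW, SX, TV, TW, TX, VW, VX, WX
  2-simplices (10): RST, RSW, RTX, RVW, RVX, STV, SVX, SWX, TVW, TWX

Hence C_0 ≅ Z^9, C_1 ≅ Z^18, C_2 ≅ Z^10.

∂_1: C_1 → C_0 sends each edge [p,q] (with p < q) to q − p.
This gives a 9×18 integer matrix of rank 7; reducing to Smith normal form yields diagonal entries (1,1,1,1,1,1,1).

∂_2: C_2 → C_1 acts by ∂[p,q,r] = [q,r] − [p,r] + [p,q]. For instance
  ∂TVW = VW − TW + TV,
  ∂SWX = WX − SX + SW.
This gives a 18×10 integer matrix of rank 10; reducing to Smith normal form yields diagonal entries (1,1,1,1,1,1,1,1,1,2).

Computing H_k = (kernel of ∂_k) / (image of ∂_{k+1}):

  H_0: rank C_0 − rank ∂_1 = 9 − 7 = 2, and the invariant factors of ∂_1 are all 1, so H_0 = Z^2.
  H_1: rank ker ∂_1 − rank ∂_2 = (18 − 7) − 10 = 1, and ∂_2 has invariant factor 2 > 1, so H_1 = Z ⊕ Z/2Z.
  H_2: rank ker ∂_2 − rank ∂_3 = (10 − 10) − 0 = 0, and there is no ∂_3, so H_2 = 0.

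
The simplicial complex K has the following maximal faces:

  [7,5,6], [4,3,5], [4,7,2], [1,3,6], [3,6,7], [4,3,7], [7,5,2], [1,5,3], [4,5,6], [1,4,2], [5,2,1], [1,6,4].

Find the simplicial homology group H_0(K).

H_0 ≅ Z.

We work with the vertex ordering 1 < 2 < 3 < 4 < 5 < 6 < 7. The simplices of K, each written with vertices in increasing order, are:

  0-simplices (7): [1], [2], [3], [4], [5], [6], [7]
  1-simplices (18): [1,2], [1,3], [1,4], [1,5], [1,6], [2,4], [2,5], [2,7], [3,4], [3,5], [3,6], [3,7], [4,5], [4,6], [4,7], [5,6], [5,7], [6,7]
  2-simplices (12): [1,2,4], [1,2,5], [1,3,5], [1,3,6], [1,4,6], [2,4,7], [2,5,7], [3,4,5], [3,4,7], [3,6,7], [4,5,6], [5,6,7]

giving chain groups C_0 ≅ Z^7, C_1 ≅ Z^18, C_2 ≅ Z^12.

Boundary ∂_1: C_1 → C_0 maps an edge to its endpoints' difference, ∂[p,q] = q − p. For instance
  ∂[3,5] = [5] − [3].
As a 7×18 matrix over Z this has rank 6, with invariant factors (1,1,1,1,1,1).

Boundary ∂_2: C_2 → C_1 acts by ∂[p,q,r] = [q,r] − [p,r] + [p,q]. For instance
  ∂[2,5,7] = [5,7] − [2,7] + [2,5],
  ∂[3,4,7] = [4,7] − [3,7] + [3,4].
The 18×12 boundary matrix has rank 12 and Smith normal form diag(1,1,1,1,1,1,1,1,1,1,1,2).

Computing H_k = (kernel of ∂_k) / (image of ∂_{k+1}):

  H_0: rank C_0 − rank ∂_1 = 7 − 6 = 1, and the invariant factors of ∂_1 are all 1, so H_0 = Z.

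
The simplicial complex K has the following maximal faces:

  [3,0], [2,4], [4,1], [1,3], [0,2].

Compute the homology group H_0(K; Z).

Fix the vertex order 0 < 1 < 2 < 3 < 4 and write every simplex with vertices in increasing order. Then dim K = 1 and the simplices of K are:

  0-simplices (5): [0], [1], [2], [3], [4]
  1-simplices (5): [0,2], [0,3], [1,3], [1,4], [2,4]

Hence C_0 ≅ Z^5, C_1 ≅ Z^5.

The boundary map ∂_1: C_1 → C_0 is given by ∂[p,q] = [q] − [p]. For instance
  ∂[2,4] = [4] − [2].
As a 5×5 matrix over Z this has rank 4, with invariant factors (1,1,1,1).

From H_k ≅ ker(∂_k) / im(∂_{k+1}) we obtain:

  H_0: rank C_0 − rank ∂_1 = 5 − 4 = 1, and the invariant factors of ∂_1 are all 1, so H_0 ≅ Z.

H_0 = Z.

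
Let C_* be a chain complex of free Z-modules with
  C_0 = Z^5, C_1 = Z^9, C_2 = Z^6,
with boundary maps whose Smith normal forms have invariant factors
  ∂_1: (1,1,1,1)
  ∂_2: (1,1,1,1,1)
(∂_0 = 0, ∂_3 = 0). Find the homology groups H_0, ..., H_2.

H_0 = Z,  H_1 = 0,  H_2 = Z.

H_0: b_0 = 5 − 0 − 4 = 1; torsion from ∂_1 factors > 1: none. So H_0 = Z.
H_1: b_1 = 9 − 4 − 5 = 0; torsion from ∂_2 factors > 1: none. So H_1 = 0.
H_2: b_2 = 6 − 5 − 0 = 1; torsion from ∂_3 factors > 1: none. So H_2 = Z.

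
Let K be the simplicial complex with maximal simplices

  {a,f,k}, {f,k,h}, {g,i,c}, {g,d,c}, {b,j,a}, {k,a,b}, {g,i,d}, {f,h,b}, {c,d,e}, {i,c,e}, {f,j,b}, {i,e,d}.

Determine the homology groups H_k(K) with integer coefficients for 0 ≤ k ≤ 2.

H_0 ≅ Z^2,  H_1 ≅ Z,  H_2 ≅ Z.

Take the total order a < b < c < d < e < f < g < h < i < j < k on the vertex set. Then K (dimension 2) consists of the simplices:

  0-simplices (11): a, b, c, d, e, f, g, h, i, j, k
  1-simplices (21): ab, af, aj, ak, bf, bh, bj, bk, cd, ce, cg, ci, de, dg, di, ei, fh, fj, fk, gi, hk
  2-simplices (12): abj, abk, afk, bfh, bfj, cde, cdg, cei, cgi, dei, dgi, fhk

giving chain groups C_0 ≅ Z^11, C_1 ≅ Z^21, C_2 ≅ Z^12.

Boundary ∂_1: C_1 → C_0 sends each edge [p,q] (with p < q) to q − p.
This gives a 11×21 integer matrix of rank 9; reducing to Smith normal form yields diagonal entries (1,1,1,1,1,1,1,1,1).

Boundary ∂_2: C_2 → C_1 sends each 2-simplex [p,q,r] to [q,r] − [p,r] + [p,q]. For instance
  ∂bfj = fj − bj + bf,
  ∂abk = bk − ak + ab.
This gives a 21×12 integer matrix of rank 11; reducing to Smith normal form yields diagonal entries (1,1,1,1,1,1,1,1,1,1,1).

From H_k ≅ ker(∂_k) / im(∂_{k+1}) we obtain:

  H_0: rank C_0 − rank ∂_1 = 11 − 9 = 2, and the invariant factors of ∂_1 are all 1, so H_0 ≅ Z^2.
  H_1: rank ker ∂_1 − rank ∂_2 = (21 − 9) − 11 = 1, and the invariant factors of ∂_2 are all 1, so H_1 ≅ Z.
  H_2: rank ker ∂_2 − rank ∂_3 = (12 − 11) − 0 = 1, and there is no ∂_3, so H_2 ≅ Z.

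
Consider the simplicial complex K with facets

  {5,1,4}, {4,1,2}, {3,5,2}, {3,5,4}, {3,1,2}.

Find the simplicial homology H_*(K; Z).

Order the vertices as 1 < 2 < 3 < 4 < 5. Listing each simplex with vertices in this order, K has dimension 2 with simplices:

  0-simplices (5): [1], [2], [3], [4], [5]
  1-simplices (10): [1,2], [1,3], [1,4], [1,5], [2,3], [2,4], [2,5], [3,4], [3,5], [4,5]
  2-simplices (5): [1,2,3], [1,2,4], [1,4,5], [2,3,5], [3,4,5]

giving chain groups C_0 ≅ Z^5, C_1 ≅ Z^10, C_2 ≅ Z^5.

∂_1: C_1 → C_0 sends each edge [p,q] (with p < q) to q − p. For instance
  ∂[2,4] = [4] − [2].
As a 5×10 matrix over Z this has rank 4, with invariant factors (1,1,1,1).

∂_2: C_2 → C_1 acts by ∂[p,q,r] = [q,r] − [p,r] + [p,q]. For instance
  ∂[3,4,5] = [4,5] − [3,5] + [3,4],
  ∂[1,2,4] = [2,4] − [1,4] + [1,2].
This gives a 10×5 integer matrix of rank 5; reducing to Smith normal form yields diagonal entries (1,1,1,1,1).

Reading off H_k = ker ∂_k / im ∂_{k+1}:

  H_0: rank C_0 − rank ∂_1 = 5 − 4 = 1, and the invariant factors of ∂_1 are all 1, so H_0 ≅ Z.
  H_1: rank ker ∂_1 − rank ∂_2 = (10 − 4) − 5 = 1, and the invariant factors of ∂_2 are all 1, so H_1 ≅ Z.
  H_2: rank ker ∂_2 − rank ∂_3 = (5 − 5) − 0 = 0, and there is no ∂_3, so H_2 ≅ 0.

As a check, the Euler characteristic is 5 − 10 + 5 = 0, which agrees with 1 − 1 + 0 = 0.
(K is a triangulation of the Möbius band.)

H_0 ≅ Z,  H_1 ≅ Z,  H_2 = 0.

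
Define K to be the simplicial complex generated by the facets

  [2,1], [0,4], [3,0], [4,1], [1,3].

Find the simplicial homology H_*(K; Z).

Take the total order 0 < 1 < 2 < 3 < 4 on the vertex set. Then K (dimension 1) consists of the simplices:

  0-simplices (5): [0], [1], [2], [3], [4]
  1-simplices (5): [0,3], [0,4], [1,2], [1,3], [1,4]

Hence C_0 ≅ Z^5, C_1 ≅ Z^5.

Boundary ∂_1: C_1 → C_0 is given by ∂[p,q] = [q] − [p]. For instance
  ∂[0,3] = [3] − [0].
This gives a 5×5 integer matrix of rank 4; reducing to Smith normal form yields diagonal entries (1,1,1,1).

Computing H_k = (kernel of ∂_k) / (image of ∂_{k+1}):

  H_0: rank C_0 − rank ∂_1 = 5 − 4 = 1, and the invariant factors of ∂_1 are all 1, so H_0 = Z.
  H_1: rank ker ∂_1 − rank ∂_2 = (5 − 4) − 0 = 1, and there is no ∂_2, so H_1 = Z.

H_0 ≅ Z,  H_1 ≅ Z.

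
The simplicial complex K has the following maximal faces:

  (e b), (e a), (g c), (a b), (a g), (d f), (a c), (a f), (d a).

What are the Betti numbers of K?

b_0 = 1, b_1 = 3.

Take the total order a < b < c < d < e < f < g on the vertex set. Then K (dimension 1) consists of the simplices:

  0-simplices (7): a, b, c, d, e, f, g
  1-simplices (9): ab, ac, ad, ae, af, ag, be, cg, df

Hence C_0 ≅ Z^7, C_1 ≅ Z^9.

∂_1: C_1 → C_0 sends each edge [p,q] (with p < q) to q − p. For instance
  ∂ac = c − a.
As a 7×9 matrix over Z this has rank 6, with invariant factors (1,1,1,1,1,1).

Reading off H_k = ker ∂_k / im ∂_{k+1}:

  H_0: rank C_0 − rank ∂_1 = 7 − 6 = 1, and the invariant factors of ∂_1 are all 1, so H_0 = Z.
  H_1: rank ker ∂_1 − rank ∂_2 = (9 − 6) − 0 = 3, and there is no ∂_2, so H_1 = Z^3.

As a check, the Euler characteristic is 7 − 9 = -2, which agrees with 1 − 3 = -2.
(K is a triangulation of a wedge of 3 circles.)

Hence the Betti numbers are b_0 = 1, b_1 = 3.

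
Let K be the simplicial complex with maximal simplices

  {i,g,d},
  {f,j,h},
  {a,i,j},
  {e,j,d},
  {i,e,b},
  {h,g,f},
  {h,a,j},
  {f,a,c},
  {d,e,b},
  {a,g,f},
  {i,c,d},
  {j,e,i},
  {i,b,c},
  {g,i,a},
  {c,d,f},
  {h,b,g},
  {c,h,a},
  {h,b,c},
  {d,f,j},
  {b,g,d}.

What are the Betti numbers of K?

b_0 = 1, b_1 = 1, b_2 = 0.

Take the total order a < b < c < d < e < f < g < h < i < j on the vertex set. Then K (dimension 2) consists of the simplices:

  0-simplices (10): a, b, c, d, e, f, g, h, i, j
  1-simplices (30): ac, af, ag, ah, ai, aj, bc, bd, be, bg, bh, bi, cd, cf, ch, ci, de, df, dg, di, dj, ei, ej, fg, fh, fj, gh, gi, hj, ij
  2-simplices (20): acf, ach, afg, agi, ahj, aij, bch, bci, bde, bdg, bei, bgh, cdf, cdi, dej, dfj, dgi, eij, fgh, fhj

Hence C_0 ≅ Z^10, C_1 ≅ Z^30, C_2 ≅ Z^20.

Boundary ∂_1: C_1 → C_0 is given by ∂[p,q] = [q] − [p]. For instance
  ∂bg = g − b.
The resulting 10×30 matrix has rank 9, and its Smith normal form has invariant factors (1,1,1,1,1,1,1,1,1).

The boundary map ∂_2: C_2 → C_1 maps a triangle to the signed sum of its edges. For instance
  ∂afg = fg − ag + af,
  ∂bei = ei − bi + be.
The 30×20 boundary matrix has rank 20 and Smith normal form diag(1,1,1,1,1,1,1,1,1,1,1,1,1,1,1,1,1,1,1,2).

Computing H_k = (kernel of ∂_k) / (image of ∂_{k+1}):

  H_0: rank C_0 − rank ∂_1 = 10 − 9 = 1, and the invariant factors of ∂_1 are all 1, so H_0 ≅ Z.
  H_1: rank ker ∂_1 − rank ∂_2 = (30 − 9) − 20 = 1, and ∂_2 has invariant factor 2 > 1, so H_1 ≅ Z ⊕ Z_2.
  H_2: rank ker ∂_2 − rank ∂_3 = (20 − 20) − 0 = 0, and there is no ∂_3, so H_2 ≅ 0.

(K is a triangulation of the Klein bottle.)

Hence the Betti numbers are b_0 = 1, b_1 = 1, b_2 = 0.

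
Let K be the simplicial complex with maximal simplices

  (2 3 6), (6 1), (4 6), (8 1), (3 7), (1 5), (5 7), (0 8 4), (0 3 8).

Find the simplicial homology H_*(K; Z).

H_0 ≅ Z,  H_1 ≅ Z^3,  H_2 = 0.

K has 9 vertices, 14 edges, 3 triangles.
rank ∂_0 = 0, rank ∂_1 = 8 ⇒ b_0 = 9 − 0 − 8 = 1; all invariant factors of ∂_1 are 1 so no torsion. So H_0 ≅ Z.
rank ∂_1 = 8, rank ∂_2 = 3 ⇒ b_1 = 14 − 8 − 3 = 3; all invariant factors of ∂_2 are 1 so no torsion. So H_1 ≅ Z^3.
rank ∂_2 = 3, rank ∂_3 = 0 ⇒ b_2 = 3 − 3 − 0 = 0. So H_2 ≅ 0.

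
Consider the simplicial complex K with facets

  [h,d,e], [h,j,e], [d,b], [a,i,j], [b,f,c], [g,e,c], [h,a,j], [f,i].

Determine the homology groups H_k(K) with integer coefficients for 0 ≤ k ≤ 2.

Fix the vertex order a < b < c < d < e < f < g < h < i < j and write every simplex with vertices in increasing order. Then dim K = 2 and the simplices of K are:

  0-simplices (10): a, b, c, d, e, f, g, h, i, j
  1-simplices (17): ah, ai, aj, bc, bd, bf, ce, cf, cg, de, dh, eg, eh, ej, fi, hj, ij
  2-simplices (6): ahj, aij, bcf, ceg, deh, ehj

Hence C_0 ≅ Z^10, C_1 ≅ Z^17, C_2 ≅ Z^6.

Boundary ∂_1: C_1 → C_0 is given by ∂[p,q] = [q] − [p]. For instance
  ∂bc = c − b.
The 10×17 boundary matrix has rank 9 and Smith normal form diag(1,1,1,1,1,1,1,1,1).

∂_2: C_2 → C_1 acts by ∂[p,q,r] = [q,r] − [p,r] + [p,q]. For instance
  ∂aij = ij − aj + ai,
  ∂bcf = cf − bf + bc.
The resulting 17×6 matrix has rank 6, and its Smith normal form has invariant factors (1,1,1,1,1,1).

Computing H_k = (kernel of ∂_k) / (image of ∂_{k+1}):

  H_0: rank C_0 − rank ∂_1 = 10 − 9 = 1, and the invariant factors of ∂_1 are all 1, so H_0 ≅ Z.
  H_1: rank ker ∂_1 − rank ∂_2 = (17 − 9) − 6 = 2, and the invariant factors of ∂_2 are all 1, so H_1 ≅ Z^2.
  H_2: rank ker ∂_2 − rank ∂_3 = (6 − 6) − 0 = 0, and there is no ∂_3, so H_2 ≅ 0.

H_0 = Z,  H_1 = Z^2,  H_2 = 0.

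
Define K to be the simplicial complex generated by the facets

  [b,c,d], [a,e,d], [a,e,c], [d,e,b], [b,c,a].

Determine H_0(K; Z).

H_0 ≅ Z.

Fix the vertex order a < b < c < d < e and write every simplex with vertices in increasing order. Then dim K = 2 and the simplices of K are:

  0-simplices (5): a, b, c, d, e
  1-simplices (10): ab, ac, ad, ae, bc, bd, be, cd, ce, de
  2-simplices (5): abc, ace, ade, bcd, bde

so the chain groups are C_0 ≅ Z^5, C_1 ≅ Z^10, C_2 ≅ Z^5.

∂_1: C_1 → C_0 sends each edge [p,q] (with p < q) to q − p. For instance
  ∂bd = d − b.
This gives a 5×10 integer matrix of rank 4; reducing to Smith normal form yields diagonal entries (1,1,1,1).

∂_2: C_2 → C_1 acts by ∂[p,q,r] = [q,r] − [p,r] + [p,q]. For instance
  ∂ace = ce − ae + ac,
  ∂bcd = cd − bd + bc.
As a 10×5 matrix over Z this has rank 5, with invariant factors (1,1,1,1,1).

Reading off H_k = ker ∂_k / im ∂_{k+1}:

  H_0: rank C_0 − rank ∂_1 = 5 − 4 = 1, and the invariant factors of ∂_1 are all 1, so H_0 = Z.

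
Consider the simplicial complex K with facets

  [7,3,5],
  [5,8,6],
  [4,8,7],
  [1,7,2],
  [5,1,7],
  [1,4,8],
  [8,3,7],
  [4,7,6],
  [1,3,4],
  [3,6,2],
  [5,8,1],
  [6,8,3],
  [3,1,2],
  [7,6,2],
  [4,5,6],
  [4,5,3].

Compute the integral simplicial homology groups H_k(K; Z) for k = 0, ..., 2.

H_0 = Z,  H_1 = Z^2,  H_2 = Z.

Take the total order 1 < 2 < 3 < 4 < 5 < 6 < 7 < 8 on the vertex set. Then K (dimension 2) consists of the simplices:

  0-simplices (8): [1], [2], [3], [4], [5], [6], [7], [8]
  1-simplices (24): (24 of them)
  2-simplices (16): [1,2,3], [1,2,7], [1,3,4], [1,4,8], [1,5,7], [1,5,8], [2,3,6], [2,6,7], [3,4,5], [3,5,7], [3,6,8], [3,7,8], [4,5,6], [4,6,7], [4,7,8], [5,6,8]

Hence C_0 ≅ Z^8, C_1 ≅ Z^24, C_2 ≅ Z^16.

∂_1: C_1 → C_0 is given by ∂[p,q] = [q] − [p].
This gives a 8×24 integer matrix of rank 7; reducing to Smith normal form yields diagonal entries (1,1,1,1,1,1,1).

Boundary ∂_2: C_2 → C_1 maps a triangle to the signed sum of its edges. For instance
  ∂[4,6,7] = [6,7] − [4,7] + [4,6],
  ∂[1,4,8] = [4,8] − [1,8] + [1,4].
The 24×16 boundary matrix has rank 15 and Smith normal form diag(1,1,1,1,1,1,1,1,1,1,1,1,1,1,1).

From H_k ≅ ker(∂_k) / im(∂_{k+1}) we obtain:

  H_0: rank C_0 − rank ∂_1 = 8 − 7 = 1, and the invariant factors of ∂_1 are all 1, so H_0 ≅ Z.
  H_1: rank ker ∂_1 − rank ∂_2 = (24 − 7) − 15 = 2, and the invariant factors of ∂_2 are all 1, so H_1 ≅ Z^2.
  H_2: rank ker ∂_2 − rank ∂_3 = (16 − 15) − 0 = 1, and there is no ∂_3, so H_2 ≅ Z.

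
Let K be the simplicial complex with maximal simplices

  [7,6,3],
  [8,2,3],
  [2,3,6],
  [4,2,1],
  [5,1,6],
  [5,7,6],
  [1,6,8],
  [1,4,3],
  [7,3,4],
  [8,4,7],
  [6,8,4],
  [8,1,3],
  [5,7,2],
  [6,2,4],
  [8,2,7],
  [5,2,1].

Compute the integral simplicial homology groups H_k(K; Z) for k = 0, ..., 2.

Order the vertices as 1 < 2 < 3 < 4 < 5 < 6 < 7 < 8. Listing each simplex with vertices in this order, K has dimension 2 with simplices:

  0-simplices (8): [1], [2], [3], [4], [5], [6], [7], [8]
  1-simplices (24): (24 of them)
  2-simplices (16): [1,2,4], [1,2,5], [1,3,4], [1,3,8], [1,5,6], [1,6,8], [2,3,6], [2,3,8], [2,4,6], [2,5,7], [2,7,8], [3,4,7], [3,6,7], [4,6,8], [4,7,8], [5,6,7]

so the chain groups are C_0 ≅ Z^8, C_1 ≅ Z^24, C_2 ≅ Z^16.

Boundary ∂_1: C_1 → C_0 sends each edge [p,q] (with p < q) to q − p. For instance
  ∂[1,6] = [6] − [1].
This gives a 8×24 integer matrix of rank 7; reducing to Smith normal form yields diagonal entries (1,1,1,1,1,1,1).

∂_2: C_2 → C_1 acts by ∂[p,q,r] = [q,r] − [p,r] + [p,q]. For instance
  ∂[2,5,7] = [5,7] − [2,7] + [2,5],
  ∂[1,2,5] = [2,5] − [1,5] + [1,2].
The resulting 24×16 matrix has rank 15, and its Smith normal form has invariant factors (1,1,1,1,1,1,1,1,1,1,1,1,1,1,1).

Now H_k = ker ∂_k / im ∂_{k+1}, so:

  H_0: rank C_0 − rank ∂_1 = 8 − 7 = 1, and the invariant factors of ∂_1 are all 1, so H_0 = Z.
  H_1: rank ker ∂_1 − rank ∂_2 = (24 − 7) − 15 = 2, and the invariant factors of ∂_2 are all 1, so H_1 = Z^2.
  H_2: rank ker ∂_2 − rank ∂_3 = (16 − 15) − 0 = 1, and there is no ∂_3, so H_2 = Z.

As a check, the Euler characteristic is 8 − 24 + 16 = 0, which agrees with 1 − 2 + 1 = 0.
(K is a triangulation of the torus T^2.)

H_0 ≅ Z,  H_1 ≅ Z^2,  H_2 ≅ Z.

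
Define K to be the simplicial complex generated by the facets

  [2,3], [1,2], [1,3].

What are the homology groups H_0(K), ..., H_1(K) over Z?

H_0 = Z,  H_1 = Z.

Order the vertices as 1 < 2 < 3. Listing each simplex with vertices in this order, K has dimension 1 with simplices:

  0-simplices (3): [1], [2], [3]
  1-simplices (3): [1,2], [1,3], [2,3]

giving chain groups C_0 ≅ Z^3, C_1 ≅ Z^3.

The boundary map ∂_1: C_1 → C_0 sends each edge [p,q] (with p < q) to q − p.
The 3×3 boundary matrix has rank 2 and Smith normal form diag(1,1).

Now H_k = ker ∂_k / im ∂_{k+1}, so:

  H_0: rank C_0 − rank ∂_1 = 3 − 2 = 1, and the invariant factors of ∂_1 are all 1, so H_0 = Z.
  H_1: rank ker ∂_1 − rank ∂_2 = (3 − 2) − 0 = 1, and there is no ∂_2, so H_1 = Z.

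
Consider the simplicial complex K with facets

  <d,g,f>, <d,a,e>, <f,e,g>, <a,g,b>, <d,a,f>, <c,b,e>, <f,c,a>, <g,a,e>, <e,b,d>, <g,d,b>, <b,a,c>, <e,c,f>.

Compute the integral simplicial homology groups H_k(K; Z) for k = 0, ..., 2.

We work with the vertex ordering a < b < c < d < e < f < g. The simplices of K, each written with vertices in increasing order, are:

  0-simplices (7): a, b, c, d, e, f, g
  1-simplices (18): ab, ac, ad, ae, af, ag, bc, bd, be, bg, ce, cf, de, df, dg, ef, eg, fg
  2-simplices (12): abc, abg, acf, ade, adf, aeg, bce, bde, bdg, cef, dfg, efg

giving chain groups C_0 ≅ Z^7, C_1 ≅ Z^18, C_2 ≅ Z^12.

The boundary map ∂_1: C_1 → C_0 is given by ∂[p,q] = [q] − [p]. For instance
  ∂ad = d − a.
This gives a 7×18 integer matrix of rank 6; reducing to Smith normal form yields diagonal entries (1,1,1,1,1,1).

The boundary map ∂_2: C_2 → C_1 maps a triangle to the signed sum of its edges. For instance
  ∂bdg = dg − bg + bd,
  ∂cef = ef − cf + ce.
The 18×12 boundary matrix has rank 12 and Smith normal form diag(1,1,1,1,1,1,1,1,1,1,1,2).

Computing H_k = (kernel of ∂_k) / (image of ∂_{k+1}):

  H_0: rank C_0 − rank ∂_1 = 7 − 6 = 1, and the invariant factors of ∂_1 are all 1, so H_0 = Z.
  H_1: rank ker ∂_1 − rank ∂_2 = (18 − 6) − 12 = 0, and ∂_2 has invariant factor 2 > 1, so H_1 = Z_2.
  H_2: rank ker ∂_2 − rank ∂_3 = (12 − 12) − 0 = 0, and there is no ∂_3, so H_2 = 0.

As a check, the Euler characteristic is 7 − 18 + 12 = 1, which agrees with 1 − 0 + 0 = 1.

H_0 ≅ Z,  H_1 ≅ Z_2,  H_2 = 0.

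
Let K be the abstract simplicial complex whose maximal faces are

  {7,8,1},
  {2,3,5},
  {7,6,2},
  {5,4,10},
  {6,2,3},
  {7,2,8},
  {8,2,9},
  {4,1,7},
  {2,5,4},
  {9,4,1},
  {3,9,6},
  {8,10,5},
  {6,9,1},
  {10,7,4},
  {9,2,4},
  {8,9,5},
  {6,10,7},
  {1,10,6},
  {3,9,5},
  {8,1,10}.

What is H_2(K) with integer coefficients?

H_2 ≅ 0.

Take the total order 1 < 2 < 3 < 4 < 5 < 6 < 7 < 8 < 9 < 10 on the vertex set. Then K (dimension 2) consists of the simplices:

  0-simplices (10): [1], [2], [3], [4], [5], [6], [7], [8], [9], [10]
  1-simplices (30): (30 of them)
  2-simplices (20): (20 of them)

so the chain groups are C_0 ≅ Z^10, C_1 ≅ Z^30, C_2 ≅ Z^20.

The boundary map ∂_1: C_1 → C_0 maps an edge to its endpoints' difference, ∂[p,q] = q − p.
This gives a 10×30 integer matrix of rank 9; reducing to Smith normal form yields diagonal entries (1,1,1,1,1,1,1,1,1).

∂_2: C_2 → C_1 acts by ∂[p,q,r] = [q,r] − [p,r] + [p,q]. For instance
  ∂[2,4,5] = [4,5] − [2,5] + [2,4],
  ∂[1,4,9] = [4,9] − [1,9] + [1,4].
This gives a 30×20 integer matrix of rank 20; reducing to Smith normal form yields diagonal entries (1,1,1,1,1,1,1,1,1,1,1,1,1,1,1,1,1,1,1,2).

Reading off H_k = ker ∂_k / im ∂_{k+1}:

  H_2: rank ker ∂_2 − rank ∂_3 = (20 − 20) − 0 = 0, and there is no ∂_3, so H_2 = 0.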